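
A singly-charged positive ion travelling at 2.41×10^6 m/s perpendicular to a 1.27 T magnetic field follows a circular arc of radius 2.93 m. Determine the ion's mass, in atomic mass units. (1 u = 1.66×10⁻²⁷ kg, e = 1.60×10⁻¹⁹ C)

qvB = mv²/r ⇒ m = qBr/v.
m = (1×1.60×10^-19)(1.27)(2.93) / (2.41×10^6) = 2.47×10^-25 kg = 149 u.

m ≈ 149 u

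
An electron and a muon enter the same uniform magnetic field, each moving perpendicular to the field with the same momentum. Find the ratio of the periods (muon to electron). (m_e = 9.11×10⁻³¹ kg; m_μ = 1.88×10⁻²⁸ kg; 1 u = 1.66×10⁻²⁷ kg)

T = 2πm/(qB) is independent of speed, so T₂/T₁ = (m₂/q₂)/(m₁/q₁).
T_{muon}/T_{electron} = (1.88×10^-28/1e) / (9.11×10^-31/1e) = 206.

ratio ≈ 206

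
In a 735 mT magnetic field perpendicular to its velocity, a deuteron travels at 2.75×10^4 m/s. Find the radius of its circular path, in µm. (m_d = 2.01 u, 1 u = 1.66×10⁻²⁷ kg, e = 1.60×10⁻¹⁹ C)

r ≈ 780 µm

The magnetic force provides the centripetal force: qvB = mv²/r, so r = mv/(qB).
r = (3.34×10^-27 kg)(2.75×10^4 m/s) / [(1×1.60×10^-19 C)(0.735 T)] = 7.80×10^-4 m.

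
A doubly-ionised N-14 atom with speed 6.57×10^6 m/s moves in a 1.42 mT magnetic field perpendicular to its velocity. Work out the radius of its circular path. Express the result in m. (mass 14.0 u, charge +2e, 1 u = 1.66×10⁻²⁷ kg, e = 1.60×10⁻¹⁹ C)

r ≈ 336 m

The magnetic force provides the centripetal force: qvB = mv²/r, so r = mv/(qB).
r = (2.32×10^-26 kg)(6.57×10^6 m/s) / [(2×1.60×10^-19 C)(1.42×10^-3 T)] = 336 m.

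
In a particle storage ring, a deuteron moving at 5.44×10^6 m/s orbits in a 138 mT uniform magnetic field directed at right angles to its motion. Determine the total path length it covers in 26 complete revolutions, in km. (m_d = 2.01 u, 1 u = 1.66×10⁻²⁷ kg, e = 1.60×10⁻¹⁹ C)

L ≈ 0.134 km

r = mv/(qB) = 0.822 m, so one revolution covers 2πr = 5.17 m.
In 26 revolutions: L = 26·2πr = 134 m.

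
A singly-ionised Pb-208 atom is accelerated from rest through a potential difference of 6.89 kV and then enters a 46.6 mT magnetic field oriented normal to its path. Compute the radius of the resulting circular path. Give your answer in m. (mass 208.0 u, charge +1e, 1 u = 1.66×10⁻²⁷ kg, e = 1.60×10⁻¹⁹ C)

r ≈ 3.70 m

The kinetic energy gained is K = qV = (1×1.60×10^-19)(6890) = 1.10×10^-15 J.
v = √(2K/m) = 7.99×10^4 m/s.
r = mv/(qB) = (3.45×10^-25)(7.99×10^4) / [(1×1.60×10^-19)(0.0466)] = 3.70 m.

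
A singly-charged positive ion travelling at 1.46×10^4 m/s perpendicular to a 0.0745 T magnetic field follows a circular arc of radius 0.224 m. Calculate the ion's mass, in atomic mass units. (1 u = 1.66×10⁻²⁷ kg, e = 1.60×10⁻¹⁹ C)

m ≈ 110 u

qvB = mv²/r ⇒ m = qBr/v.
m = (1×1.60×10^-19)(0.0745)(0.224) / (1.46×10^4) = 1.83×10^-25 kg = 110 u.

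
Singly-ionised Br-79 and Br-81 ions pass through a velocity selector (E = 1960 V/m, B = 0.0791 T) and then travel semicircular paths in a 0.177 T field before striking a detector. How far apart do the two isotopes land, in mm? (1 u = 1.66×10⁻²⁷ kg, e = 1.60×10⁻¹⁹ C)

Δd ≈ 5.81 mm

Both emerge at v = E/B₁ = 2.48×10^4 m/s.
r = mv/(qB₂), so r₁ = 0.11474 m and r₂ = 0.11765 m, giving Δr = 2.90×10^-3 m.
After a semicircle each ion lands a diameter 2r from the entry slit, so the separation is 2Δr = 5.81×10^-3 m.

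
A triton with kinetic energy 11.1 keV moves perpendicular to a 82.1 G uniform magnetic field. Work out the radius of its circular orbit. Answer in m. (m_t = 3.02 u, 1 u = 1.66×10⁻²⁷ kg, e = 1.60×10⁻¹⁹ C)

r ≈ 3.21 m

Convert the energy: K = 11.1 keV = 1.78×10^-15 J.
v = √(2K/m) = √(2·1.78×10^-15/5.01×10^-27) = 8.42×10^5 m/s.
r = mv/(qB) = (5.01×10^-27)(8.42×10^5) / [(1×1.60×10^-19)(8.21×10^-3)] = 3.21 m.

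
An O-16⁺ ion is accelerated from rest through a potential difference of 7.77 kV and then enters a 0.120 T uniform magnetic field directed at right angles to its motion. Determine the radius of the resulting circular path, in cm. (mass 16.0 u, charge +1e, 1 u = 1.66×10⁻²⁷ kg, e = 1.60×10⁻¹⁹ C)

r ≈ 42.3 cm

The kinetic energy gained is K = qV = (1×1.60×10^-19)(7770) = 1.24×10^-15 J.
v = √(2K/m) = 3.06×10^5 m/s.
r = mv/(qB) = (2.66×10^-26)(3.06×10^5) / [(1×1.60×10^-19)(0.120)] = 0.423 m.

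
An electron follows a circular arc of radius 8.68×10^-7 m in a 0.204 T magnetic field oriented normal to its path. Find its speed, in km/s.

v ≈ 31.1 km/s

From qvB = mv²/r, v = qBr/m.
v = (1×1.60×10^-19)(0.204)(8.68×10^-7) / (9.11×10^-31) = 3.11×10^4 m/s.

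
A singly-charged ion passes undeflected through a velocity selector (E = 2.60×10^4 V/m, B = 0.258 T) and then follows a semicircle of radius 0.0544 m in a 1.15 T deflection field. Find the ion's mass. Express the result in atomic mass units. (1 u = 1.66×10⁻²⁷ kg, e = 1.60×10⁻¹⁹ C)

m ≈ 59.8 u

v = E/B₁ = 1.01×10^5 m/s.
From r = mv/(qB₂), m = qB₂r/v = (1×1.60×10^-19)(1.15)(0.0544) / (1.01×10^5) = 9.93×10^-26 kg.
In atomic mass units: m = 9.93×10^-26 / 1.66×10^-27 = 59.8 u.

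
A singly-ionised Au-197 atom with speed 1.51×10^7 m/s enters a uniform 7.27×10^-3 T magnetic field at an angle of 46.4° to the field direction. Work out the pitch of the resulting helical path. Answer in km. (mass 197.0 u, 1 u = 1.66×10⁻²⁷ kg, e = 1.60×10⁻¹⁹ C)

The velocity component along B is v∥ = v cos46.4° = 1.04×10^7 m/s.
The cyclotron period T = 2πm/(qB) = 1.77×10^-3 s is set by m, q, B alone.
Pitch = v∥·T = (1.04×10^7)(1.77×10^-3) = 1.84×10^4 m.

pitch ≈ 18.4 km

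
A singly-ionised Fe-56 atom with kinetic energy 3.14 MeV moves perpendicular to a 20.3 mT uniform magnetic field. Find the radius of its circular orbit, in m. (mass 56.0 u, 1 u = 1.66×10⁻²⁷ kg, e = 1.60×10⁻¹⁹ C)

Convert the energy: K = 3.14 MeV = 5.02×10^-13 J.
v = √(2K/m) = √(2·5.02×10^-13/9.30×10^-26) = 3.29×10^6 m/s.
r = mv/(qB) = (9.30×10^-26)(3.29×10^6) / [(1×1.60×10^-19)(0.0203)] = 94.1 m.

r ≈ 94.1 m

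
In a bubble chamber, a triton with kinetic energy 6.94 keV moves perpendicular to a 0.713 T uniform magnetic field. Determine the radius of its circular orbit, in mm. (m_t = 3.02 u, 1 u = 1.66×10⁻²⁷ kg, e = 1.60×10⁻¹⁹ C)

Convert the energy: K = 6.94 keV = 1.11×10^-15 J.
v = √(2K/m) = √(2·1.11×10^-15/5.01×10^-27) = 6.66×10^5 m/s.
r = mv/(qB) = (5.01×10^-27)(6.66×10^5) / [(1×1.60×10^-19)(0.713)] = 0.0292 m.

r ≈ 29.2 mm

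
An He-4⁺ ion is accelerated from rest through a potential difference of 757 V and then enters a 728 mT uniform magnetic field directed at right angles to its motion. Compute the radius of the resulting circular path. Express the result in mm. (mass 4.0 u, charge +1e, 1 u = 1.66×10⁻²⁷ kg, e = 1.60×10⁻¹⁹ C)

The kinetic energy gained is K = qV = (1×1.60×10^-19)(757) = 1.21×10^-16 J.
v = √(2K/m) = 1.91×10^5 m/s.
r = mv/(qB) = (6.64×10^-27)(1.91×10^5) / [(1×1.60×10^-19)(0.728)] = 0.0109 m.

r ≈ 10.9 mm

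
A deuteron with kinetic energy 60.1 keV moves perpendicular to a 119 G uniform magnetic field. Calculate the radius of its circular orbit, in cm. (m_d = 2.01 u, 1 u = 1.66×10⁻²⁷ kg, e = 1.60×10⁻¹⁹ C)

Convert the energy: K = 60.1 keV = 9.62×10^-15 J.
v = √(2K/m) = √(2·9.62×10^-15/3.34×10^-27) = 2.40×10^6 m/s.
r = mv/(qB) = (3.34×10^-27)(2.40×10^6) / [(1×1.60×10^-19)(0.0119)] = 4.21 m.

r ≈ 421 cm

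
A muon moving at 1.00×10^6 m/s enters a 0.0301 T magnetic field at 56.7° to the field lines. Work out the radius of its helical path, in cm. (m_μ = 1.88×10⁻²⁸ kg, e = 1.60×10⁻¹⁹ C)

Only the perpendicular component v⊥ = v sin56.7° = 8.36×10^5 m/s is bent by the field.
r = m v⊥ /(qB) = (1.88×10^-28)(8.36×10^5) / [(1×1.60×10^-19)(0.0301)] = 0.0326 m.

r ≈ 3.26 cm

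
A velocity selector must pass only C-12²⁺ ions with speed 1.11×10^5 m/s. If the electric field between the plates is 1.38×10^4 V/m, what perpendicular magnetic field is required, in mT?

B ≈ 124 mT

qE = qvB ⇒ B = E/v = (1.38×10^4) / (1.11×10^5) = 0.124 T.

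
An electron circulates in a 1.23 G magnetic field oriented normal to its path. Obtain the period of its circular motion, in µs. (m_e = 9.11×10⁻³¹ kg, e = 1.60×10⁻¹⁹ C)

The cyclotron period is independent of speed: T = 2πm/(qB).
T = 2π(9.11×10^-31) / [(1×1.60×10^-19)(1.23×10^-4)] = 2.91×10^-7 s.

T ≈ 0.291 µs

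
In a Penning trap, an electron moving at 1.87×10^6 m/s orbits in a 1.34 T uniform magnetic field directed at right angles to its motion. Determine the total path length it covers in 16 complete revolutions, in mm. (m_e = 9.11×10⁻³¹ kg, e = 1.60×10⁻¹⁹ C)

L ≈ 0.799 mm

r = mv/(qB) = 7.95×10^-6 m, so one revolution covers 2πr = 4.99×10^-5 m.
In 16 revolutions: L = 16·2πr = 7.99×10^-4 m.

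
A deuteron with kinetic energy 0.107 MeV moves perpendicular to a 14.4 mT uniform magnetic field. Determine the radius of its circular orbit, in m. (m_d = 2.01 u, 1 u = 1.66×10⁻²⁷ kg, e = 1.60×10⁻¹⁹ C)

Convert the energy: K = 0.107 MeV = 1.71×10^-14 J.
v = √(2K/m) = √(2·1.71×10^-14/3.34×10^-27) = 3.20×10^6 m/s.
r = mv/(qB) = (3.34×10^-27)(3.20×10^6) / [(1×1.60×10^-19)(0.0144)] = 4.64 m.

r ≈ 4.64 m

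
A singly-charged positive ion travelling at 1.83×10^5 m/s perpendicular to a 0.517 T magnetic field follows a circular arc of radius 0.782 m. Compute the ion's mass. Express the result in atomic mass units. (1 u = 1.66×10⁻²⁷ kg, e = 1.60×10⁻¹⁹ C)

m ≈ 213 u

qvB = mv²/r ⇒ m = qBr/v.
m = (1×1.60×10^-19)(0.517)(0.782) / (1.83×10^5) = 3.53×10^-25 kg = 213 u.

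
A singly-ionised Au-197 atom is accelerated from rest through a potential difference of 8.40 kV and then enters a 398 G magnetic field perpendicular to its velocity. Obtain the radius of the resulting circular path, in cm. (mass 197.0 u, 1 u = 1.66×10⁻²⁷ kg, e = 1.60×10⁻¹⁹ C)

The kinetic energy gained is K = qV = (1×1.60×10^-19)(8400) = 1.34×10^-15 J.
v = √(2K/m) = 9.07×10^4 m/s.
r = mv/(qB) = (3.27×10^-25)(9.07×10^4) / [(1×1.60×10^-19)(0.0398)] = 4.66 m.

r ≈ 466 cm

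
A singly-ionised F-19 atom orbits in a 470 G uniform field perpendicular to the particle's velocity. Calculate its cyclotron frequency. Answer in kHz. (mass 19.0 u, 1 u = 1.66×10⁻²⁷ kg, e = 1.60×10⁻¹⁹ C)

f = qB/(2πm) = (1×1.60×10^-19)(0.0470) / [2π(3.15×10^-26)] = 3.79×10^4 Hz.

f ≈ 37.9 kHz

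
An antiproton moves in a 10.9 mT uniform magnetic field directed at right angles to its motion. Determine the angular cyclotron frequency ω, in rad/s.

ω ≈ 1.04×10^6 rad/s

ω = qB/m = (1×1.60×10^-19)(0.0109) / (1.67×10^-27) = 1.04×10^6 rad/s.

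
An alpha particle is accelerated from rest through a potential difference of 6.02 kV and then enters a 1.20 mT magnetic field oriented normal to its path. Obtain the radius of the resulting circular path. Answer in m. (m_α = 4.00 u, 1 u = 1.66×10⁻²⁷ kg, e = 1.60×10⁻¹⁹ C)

r ≈ 13.2 m

The kinetic energy gained is K = qV = (2×1.60×10^-19)(6020) = 1.93×10^-15 J.
v = √(2K/m) = 7.62×10^5 m/s.
r = mv/(qB) = (6.64×10^-27)(7.62×10^5) / [(2×1.60×10^-19)(1.20×10^-3)] = 13.2 m.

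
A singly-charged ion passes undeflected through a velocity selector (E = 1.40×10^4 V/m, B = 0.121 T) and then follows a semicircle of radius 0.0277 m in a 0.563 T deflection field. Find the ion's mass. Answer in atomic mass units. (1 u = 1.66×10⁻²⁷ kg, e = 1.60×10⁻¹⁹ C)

v = E/B₁ = 1.16×10^5 m/s.
From r = mv/(qB₂), m = qB₂r/v = (1×1.60×10^-19)(0.563)(0.0277) / (1.16×10^5) = 2.16×10^-26 kg.
In atomic mass units: m = 2.16×10^-26 / 1.66×10^-27 = 13.0 u.

m ≈ 13.0 u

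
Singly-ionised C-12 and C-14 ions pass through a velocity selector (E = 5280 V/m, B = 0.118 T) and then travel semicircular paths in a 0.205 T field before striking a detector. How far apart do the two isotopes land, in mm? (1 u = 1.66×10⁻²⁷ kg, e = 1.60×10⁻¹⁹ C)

Δd ≈ 9.06 mm

Both emerge at v = E/B₁ = 4.47×10^4 m/s.
r = mv/(qB₂), so r₁ = 0.02717 m and r₂ = 0.03170 m, giving Δr = 4.53×10^-3 m.
After a semicircle each ion lands a diameter 2r from the entry slit, so the separation is 2Δr = 9.06×10^-3 m.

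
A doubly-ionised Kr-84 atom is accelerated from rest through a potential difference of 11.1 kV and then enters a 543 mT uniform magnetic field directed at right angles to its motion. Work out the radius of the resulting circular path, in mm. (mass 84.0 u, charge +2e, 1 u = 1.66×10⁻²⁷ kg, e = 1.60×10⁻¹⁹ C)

The kinetic energy gained is K = qV = (2×1.60×10^-19)(1.11×10^4) = 3.55×10^-15 J.
v = √(2K/m) = 2.26×10^5 m/s.
r = mv/(qB) = (1.39×10^-25)(2.26×10^5) / [(2×1.60×10^-19)(0.543)] = 0.181 m.

r ≈ 181 mm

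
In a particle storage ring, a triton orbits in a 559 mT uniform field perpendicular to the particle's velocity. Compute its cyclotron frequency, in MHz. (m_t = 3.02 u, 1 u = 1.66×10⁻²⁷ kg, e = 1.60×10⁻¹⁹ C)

f ≈ 2.84 MHz

f = qB/(2πm) = (1×1.60×10^-19)(0.559) / [2π(5.01×10^-27)] = 2.84×10^6 Hz.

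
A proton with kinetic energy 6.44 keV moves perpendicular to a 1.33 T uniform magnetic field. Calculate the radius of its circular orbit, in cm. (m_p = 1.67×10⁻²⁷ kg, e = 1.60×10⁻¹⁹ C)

r ≈ 0.872 cm

Convert the energy: K = 6.44 keV = 1.03×10^-15 J.
v = √(2K/m) = √(2·1.03×10^-15/1.67×10^-27) = 1.11×10^6 m/s.
r = mv/(qB) = (1.67×10^-27)(1.11×10^6) / [(1×1.60×10^-19)(1.33)] = 8.72×10^-3 m.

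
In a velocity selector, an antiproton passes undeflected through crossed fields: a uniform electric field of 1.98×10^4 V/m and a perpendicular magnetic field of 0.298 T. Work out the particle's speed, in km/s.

For zero net force, qE = qvB, so v = E/B.
v = (1.98×10^4) / (0.298) = 6.64×10^4 m/s.

v ≈ 66.4 km/s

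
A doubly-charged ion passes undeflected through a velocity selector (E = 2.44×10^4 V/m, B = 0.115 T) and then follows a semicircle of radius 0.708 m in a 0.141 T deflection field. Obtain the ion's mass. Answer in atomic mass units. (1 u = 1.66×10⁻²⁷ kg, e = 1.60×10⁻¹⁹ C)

v = E/B₁ = 2.12×10^5 m/s.
From r = mv/(qB₂), m = qB₂r/v = (2×1.60×10^-19)(0.141)(0.708) / (2.12×10^5) = 1.51×10^-25 kg.
In atomic mass units: m = 1.51×10^-25 / 1.66×10^-27 = 90.7 u.

m ≈ 90.7 u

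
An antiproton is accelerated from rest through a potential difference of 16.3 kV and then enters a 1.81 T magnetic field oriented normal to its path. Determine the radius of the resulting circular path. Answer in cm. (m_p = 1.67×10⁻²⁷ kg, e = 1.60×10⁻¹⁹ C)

r ≈ 1.02 cm

The kinetic energy gained is K = qV = (1×1.60×10^-19)(1.63×10^4) = 2.61×10^-15 J.
v = √(2K/m) = 1.77×10^6 m/s.
r = mv/(qB) = (1.67×10^-27)(1.77×10^6) / [(1×1.60×10^-19)(1.81)] = 0.0102 m.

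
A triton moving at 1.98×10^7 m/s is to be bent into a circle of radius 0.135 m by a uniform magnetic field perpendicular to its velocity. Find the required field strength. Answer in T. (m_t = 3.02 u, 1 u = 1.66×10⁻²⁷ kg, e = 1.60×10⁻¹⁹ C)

B ≈ 4.60 T

qvB = mv²/r gives B = mv/(qr).
B = (5.01×10^-27)(1.98×10^7) / [(1×1.60×10^-19)(0.135)] = 4.60 T.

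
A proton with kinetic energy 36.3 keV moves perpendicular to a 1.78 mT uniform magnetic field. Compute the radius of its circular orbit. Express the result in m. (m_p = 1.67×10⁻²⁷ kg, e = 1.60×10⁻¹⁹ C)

Convert the energy: K = 36.3 keV = 5.81×10^-15 J.
v = √(2K/m) = √(2·5.81×10^-15/1.67×10^-27) = 2.64×10^6 m/s.
r = mv/(qB) = (1.67×10^-27)(2.64×10^6) / [(1×1.60×10^-19)(1.78×10^-3)] = 15.5 m.

r ≈ 15.5 m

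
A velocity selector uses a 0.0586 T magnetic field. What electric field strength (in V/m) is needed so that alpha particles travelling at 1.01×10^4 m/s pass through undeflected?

qE = qvB ⇒ E = vB = (1.01×10^4)(0.0586) = 592 V/m.

E ≈ 592 V/m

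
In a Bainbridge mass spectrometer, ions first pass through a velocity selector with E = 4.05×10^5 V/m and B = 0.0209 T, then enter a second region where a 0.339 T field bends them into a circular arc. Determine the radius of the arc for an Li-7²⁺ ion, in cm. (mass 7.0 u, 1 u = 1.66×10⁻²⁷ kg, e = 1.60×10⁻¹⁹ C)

The selector passes v = E/B = 4.05×10^5/0.0209 = 1.94×10^7 m/s.
In the deflection region, r = mv/(qB₂) = (1.16×10^-26)(1.94×10^7) / [(2×1.60×10^-19)(0.339)] = 2.08 m.

r ≈ 208 cm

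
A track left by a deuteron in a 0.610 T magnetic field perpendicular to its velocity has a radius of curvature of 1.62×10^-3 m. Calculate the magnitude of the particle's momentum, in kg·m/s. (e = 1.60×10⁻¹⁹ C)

p ≈ 1.58×10^-22 kg·m/s

Since qvB = mv²/r, the momentum p = mv = qBr.
p = (1×1.60×10^-19)(0.610)(1.62×10^-3) = 1.58×10^-22 kg·m/s.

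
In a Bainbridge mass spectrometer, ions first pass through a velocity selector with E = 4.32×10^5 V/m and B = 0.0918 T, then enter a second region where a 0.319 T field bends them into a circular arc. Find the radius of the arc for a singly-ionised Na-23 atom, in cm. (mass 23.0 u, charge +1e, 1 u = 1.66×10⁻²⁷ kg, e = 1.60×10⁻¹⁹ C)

The selector passes v = E/B = 4.32×10^5/0.0918 = 4.71×10^6 m/s.
In the deflection region, r = mv/(qB₂) = (3.82×10^-26)(4.71×10^6) / [(1×1.60×10^-19)(0.319)] = 3.52 m.

r ≈ 352 cm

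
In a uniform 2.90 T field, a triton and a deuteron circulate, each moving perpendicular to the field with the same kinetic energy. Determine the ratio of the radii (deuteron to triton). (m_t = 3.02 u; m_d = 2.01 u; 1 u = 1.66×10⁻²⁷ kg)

r = √(2mK)/(qB) ⇒ at equal K, r ∝ √m/q.
r_{deuteron}/r_{triton} = 0.816.

ratio ≈ 0.816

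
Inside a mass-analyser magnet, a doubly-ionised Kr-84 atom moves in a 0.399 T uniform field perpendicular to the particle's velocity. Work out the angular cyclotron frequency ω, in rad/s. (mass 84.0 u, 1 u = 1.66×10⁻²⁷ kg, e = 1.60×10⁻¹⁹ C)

ω ≈ 9.16×10^5 rad/s

ω = qB/m = (2×1.60×10^-19)(0.399) / (1.39×10^-25) = 9.16×10^5 rad/s.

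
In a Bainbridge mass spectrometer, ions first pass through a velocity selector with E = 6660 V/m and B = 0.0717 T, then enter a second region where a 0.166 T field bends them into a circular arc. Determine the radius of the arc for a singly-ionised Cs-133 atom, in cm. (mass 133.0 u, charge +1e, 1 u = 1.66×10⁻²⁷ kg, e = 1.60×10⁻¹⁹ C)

r ≈ 77.2 cm

The selector passes v = E/B = 6660/0.0717 = 9.29×10^4 m/s.
In the deflection region, r = mv/(qB₂) = (2.21×10^-25)(9.29×10^4) / [(1×1.60×10^-19)(0.166)] = 0.772 m.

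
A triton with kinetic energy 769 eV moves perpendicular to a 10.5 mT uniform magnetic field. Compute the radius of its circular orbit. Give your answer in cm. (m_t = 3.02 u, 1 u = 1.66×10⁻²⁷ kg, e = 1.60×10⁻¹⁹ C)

Convert the energy: K = 769 eV = 1.23×10^-16 J.
v = √(2K/m) = √(2·1.23×10^-16/5.01×10^-27) = 2.22×10^5 m/s.
r = mv/(qB) = (5.01×10^-27)(2.22×10^5) / [(1×1.60×10^-19)(0.0105)] = 0.661 m.

r ≈ 66.1 cm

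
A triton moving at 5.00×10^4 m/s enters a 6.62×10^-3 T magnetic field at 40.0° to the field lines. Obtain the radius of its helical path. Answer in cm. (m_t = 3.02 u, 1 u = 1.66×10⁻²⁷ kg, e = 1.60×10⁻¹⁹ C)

r ≈ 15.2 cm

Only the perpendicular component v⊥ = v sin40.0° = 3.21×10^4 m/s is bent by the field.
r = m v⊥ /(qB) = (5.01×10^-27)(3.21×10^4) / [(1×1.60×10^-19)(6.62×10^-3)] = 0.152 m.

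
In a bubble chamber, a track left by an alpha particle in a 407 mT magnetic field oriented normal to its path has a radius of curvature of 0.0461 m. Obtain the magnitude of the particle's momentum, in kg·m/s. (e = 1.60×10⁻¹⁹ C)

p ≈ 6.00×10^-21 kg·m/s

Since qvB = mv²/r, the momentum p = mv = qBr.
p = (2×1.60×10^-19)(0.407)(0.0461) = 6.00×10^-21 kg·m/s.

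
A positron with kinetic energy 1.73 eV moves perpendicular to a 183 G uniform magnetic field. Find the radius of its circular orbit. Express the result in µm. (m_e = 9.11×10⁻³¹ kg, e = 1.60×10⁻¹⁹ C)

r ≈ 243 µm

Convert the energy: K = 1.73 eV = 2.77×10^-19 J.
v = √(2K/m) = √(2·2.77×10^-19/9.11×10^-31) = 7.80×10^5 m/s.
r = mv/(qB) = (9.11×10^-31)(7.80×10^5) / [(1×1.60×10^-19)(0.0183)] = 2.43×10^-4 m.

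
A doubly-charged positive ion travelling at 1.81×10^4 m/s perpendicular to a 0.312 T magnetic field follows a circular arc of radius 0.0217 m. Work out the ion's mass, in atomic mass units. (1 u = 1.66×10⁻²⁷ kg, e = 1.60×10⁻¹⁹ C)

qvB = mv²/r ⇒ m = qBr/v.
m = (2×1.60×10^-19)(0.312)(0.0217) / (1.81×10^4) = 1.20×10^-25 kg = 72.1 u.

m ≈ 72.1 u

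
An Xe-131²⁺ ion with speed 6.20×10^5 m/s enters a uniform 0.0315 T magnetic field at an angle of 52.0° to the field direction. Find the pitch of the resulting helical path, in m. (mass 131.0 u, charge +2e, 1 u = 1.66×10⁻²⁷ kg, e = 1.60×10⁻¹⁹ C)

pitch ≈ 51.7 m

The velocity component along B is v∥ = v cos52.0° = 3.82×10^5 m/s.
The cyclotron period T = 2πm/(qB) = 1.36×10^-4 s is set by m, q, B alone.
Pitch = v∥·T = (3.82×10^5)(1.36×10^-4) = 51.7 m.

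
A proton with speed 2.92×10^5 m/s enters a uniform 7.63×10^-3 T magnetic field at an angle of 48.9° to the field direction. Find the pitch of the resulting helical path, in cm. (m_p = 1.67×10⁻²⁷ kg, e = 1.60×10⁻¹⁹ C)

pitch ≈ 165 cm

The velocity component along B is v∥ = v cos48.9° = 1.92×10^5 m/s.
The cyclotron period T = 2πm/(qB) = 8.60×10^-6 s is set by m, q, B alone.
Pitch = v∥·T = (1.92×10^5)(8.60×10^-6) = 1.65 m.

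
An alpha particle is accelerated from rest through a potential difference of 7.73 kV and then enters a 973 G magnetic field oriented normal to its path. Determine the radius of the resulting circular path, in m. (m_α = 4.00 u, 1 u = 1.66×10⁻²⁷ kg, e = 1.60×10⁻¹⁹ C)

The kinetic energy gained is K = qV = (2×1.60×10^-19)(7730) = 2.47×10^-15 J.
v = √(2K/m) = 8.63×10^5 m/s.
r = mv/(qB) = (6.64×10^-27)(8.63×10^5) / [(2×1.60×10^-19)(0.0973)] = 0.184 m.

r ≈ 0.184 m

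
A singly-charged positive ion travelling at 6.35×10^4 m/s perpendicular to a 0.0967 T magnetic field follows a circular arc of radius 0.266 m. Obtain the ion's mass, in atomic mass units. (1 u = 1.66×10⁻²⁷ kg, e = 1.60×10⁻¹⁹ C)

qvB = mv²/r ⇒ m = qBr/v.
m = (1×1.60×10^-19)(0.0967)(0.266) / (6.35×10^4) = 6.48×10^-26 kg = 39.0 u.

m ≈ 39.0 u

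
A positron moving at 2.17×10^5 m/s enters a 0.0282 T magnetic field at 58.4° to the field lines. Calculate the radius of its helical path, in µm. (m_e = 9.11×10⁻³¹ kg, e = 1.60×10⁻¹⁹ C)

Only the perpendicular component v⊥ = v sin58.4° = 1.85×10^5 m/s is bent by the field.
r = m v⊥ /(qB) = (9.11×10^-31)(1.85×10^5) / [(1×1.60×10^-19)(0.0282)] = 3.73×10^-5 m.

r ≈ 37.3 µm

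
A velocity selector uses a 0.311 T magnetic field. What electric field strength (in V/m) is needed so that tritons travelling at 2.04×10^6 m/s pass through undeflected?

E ≈ 6.34×10^5 V/m

qE = qvB ⇒ E = vB = (2.04×10^6)(0.311) = 6.34×10^5 V/m.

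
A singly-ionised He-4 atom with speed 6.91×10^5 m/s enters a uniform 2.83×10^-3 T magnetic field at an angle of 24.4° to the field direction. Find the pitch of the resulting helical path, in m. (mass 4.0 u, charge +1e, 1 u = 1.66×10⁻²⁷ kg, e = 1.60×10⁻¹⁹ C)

pitch ≈ 58.0 m

The velocity component along B is v∥ = v cos24.4° = 6.29×10^5 m/s.
The cyclotron period T = 2πm/(qB) = 9.21×10^-5 s is set by m, q, B alone.
Pitch = v∥·T = (6.29×10^5)(9.21×10^-5) = 58.0 m.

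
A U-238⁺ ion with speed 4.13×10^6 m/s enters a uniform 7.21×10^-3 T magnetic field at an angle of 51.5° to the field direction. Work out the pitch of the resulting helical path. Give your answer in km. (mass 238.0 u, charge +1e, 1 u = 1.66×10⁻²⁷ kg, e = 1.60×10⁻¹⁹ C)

pitch ≈ 5.53 km

The velocity component along B is v∥ = v cos51.5° = 2.57×10^6 m/s.
The cyclotron period T = 2πm/(qB) = 2.15×10^-3 s is set by m, q, B alone.
Pitch = v∥·T = (2.57×10^6)(2.15×10^-3) = 5530 m.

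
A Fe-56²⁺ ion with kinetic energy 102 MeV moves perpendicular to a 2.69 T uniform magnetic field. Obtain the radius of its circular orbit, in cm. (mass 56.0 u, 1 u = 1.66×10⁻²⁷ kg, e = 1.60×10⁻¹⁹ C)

Convert the energy: K = 102 MeV = 1.63×10^-11 J.
v = √(2K/m) = √(2·1.63×10^-11/9.30×10^-26) = 1.87×10^7 m/s.
r = mv/(qB) = (9.30×10^-26)(1.87×10^7) / [(2×1.60×10^-19)(2.69)] = 2.02 m.

r ≈ 202 cm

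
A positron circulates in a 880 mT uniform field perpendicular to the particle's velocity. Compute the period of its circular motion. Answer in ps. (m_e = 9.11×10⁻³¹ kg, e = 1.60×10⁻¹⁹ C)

T ≈ 40.7 ps

The cyclotron period is independent of speed: T = 2πm/(qB).
T = 2π(9.11×10^-31) / [(1×1.60×10^-19)(0.880)] = 4.07×10^-11 s.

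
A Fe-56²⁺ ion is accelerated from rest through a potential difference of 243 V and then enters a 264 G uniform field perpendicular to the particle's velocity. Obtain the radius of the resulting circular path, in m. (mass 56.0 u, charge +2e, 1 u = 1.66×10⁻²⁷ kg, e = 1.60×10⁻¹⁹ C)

r ≈ 0.450 m

The kinetic energy gained is K = qV = (2×1.60×10^-19)(243) = 7.78×10^-17 J.
v = √(2K/m) = 4.09×10^4 m/s.
r = mv/(qB) = (9.30×10^-26)(4.09×10^4) / [(2×1.60×10^-19)(0.0264)] = 0.450 m.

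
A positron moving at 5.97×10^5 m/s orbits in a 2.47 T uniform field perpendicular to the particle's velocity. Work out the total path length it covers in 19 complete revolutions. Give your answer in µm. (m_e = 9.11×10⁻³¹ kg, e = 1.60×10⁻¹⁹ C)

L ≈ 164 µm

r = mv/(qB) = 1.38×10^-6 m, so one revolution covers 2πr = 8.65×10^-6 m.
In 19 revolutions: L = 19·2πr = 1.64×10^-4 m.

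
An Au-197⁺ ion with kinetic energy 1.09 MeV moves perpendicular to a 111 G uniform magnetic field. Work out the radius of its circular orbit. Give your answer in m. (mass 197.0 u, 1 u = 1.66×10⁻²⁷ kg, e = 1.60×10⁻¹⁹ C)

Convert the energy: K = 1.09 MeV = 1.74×10^-13 J.
v = √(2K/m) = √(2·1.74×10^-13/3.27×10^-25) = 1.03×10^6 m/s.
r = mv/(qB) = (3.27×10^-25)(1.03×10^6) / [(1×1.60×10^-19)(0.0111)] = 190 m.

r ≈ 190 m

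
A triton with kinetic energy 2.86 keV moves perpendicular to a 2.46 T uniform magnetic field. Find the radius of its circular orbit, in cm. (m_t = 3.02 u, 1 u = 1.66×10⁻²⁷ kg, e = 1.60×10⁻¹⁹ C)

Convert the energy: K = 2.86 keV = 4.58×10^-16 J.
v = √(2K/m) = √(2·4.58×10^-16/5.01×10^-27) = 4.27×10^5 m/s.
r = mv/(qB) = (5.01×10^-27)(4.27×10^5) / [(1×1.60×10^-19)(2.46)] = 5.44×10^-3 m.

r ≈ 0.544 cm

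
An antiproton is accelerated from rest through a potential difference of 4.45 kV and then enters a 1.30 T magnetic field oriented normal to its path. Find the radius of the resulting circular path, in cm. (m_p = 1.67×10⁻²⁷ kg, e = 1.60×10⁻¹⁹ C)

r ≈ 0.741 cm

The kinetic energy gained is K = qV = (1×1.60×10^-19)(4450) = 7.12×10^-16 J.
v = √(2K/m) = 9.23×10^5 m/s.
r = mv/(qB) = (1.67×10^-27)(9.23×10^5) / [(1×1.60×10^-19)(1.30)] = 7.41×10^-3 m.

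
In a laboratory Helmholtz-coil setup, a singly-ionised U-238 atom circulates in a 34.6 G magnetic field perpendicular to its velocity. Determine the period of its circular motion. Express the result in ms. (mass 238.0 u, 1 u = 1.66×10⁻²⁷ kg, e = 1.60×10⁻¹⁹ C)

T ≈ 4.48 ms

The cyclotron period is independent of speed: T = 2πm/(qB).
T = 2π(3.95×10^-25) / [(1×1.60×10^-19)(3.46×10^-3)] = 4.48×10^-3 s.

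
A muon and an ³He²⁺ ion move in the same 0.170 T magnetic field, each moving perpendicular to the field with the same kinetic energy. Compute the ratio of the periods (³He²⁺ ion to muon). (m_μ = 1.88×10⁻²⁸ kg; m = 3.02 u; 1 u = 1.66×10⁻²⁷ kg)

ratio ≈ 13.3

T = 2πm/(qB) is independent of speed, so T₂/T₁ = (m₂/q₂)/(m₁/q₁).
T_{³He²⁺ ion}/T_{muon} = (5.01×10^-27/2e) / (1.88×10^-28/1e) = 13.3.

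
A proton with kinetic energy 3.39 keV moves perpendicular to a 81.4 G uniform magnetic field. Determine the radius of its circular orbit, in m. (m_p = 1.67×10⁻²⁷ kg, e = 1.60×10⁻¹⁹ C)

r ≈ 1.03 m

Convert the energy: K = 3.39 keV = 5.42×10^-16 J.
v = √(2K/m) = √(2·5.42×10^-16/1.67×10^-27) = 8.06×10^5 m/s.
r = mv/(qB) = (1.67×10^-27)(8.06×10^5) / [(1×1.60×10^-19)(8.14×10^-3)] = 1.03 m.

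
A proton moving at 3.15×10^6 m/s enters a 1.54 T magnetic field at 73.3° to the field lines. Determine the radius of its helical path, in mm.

r ≈ 20.4 mm

Only the perpendicular component v⊥ = v sin73.3° = 3.02×10^6 m/s is bent by the field.
r = m v⊥ /(qB) = (1.67×10^-27)(3.02×10^6) / [(1×1.60×10^-19)(1.54)] = 0.0204 m.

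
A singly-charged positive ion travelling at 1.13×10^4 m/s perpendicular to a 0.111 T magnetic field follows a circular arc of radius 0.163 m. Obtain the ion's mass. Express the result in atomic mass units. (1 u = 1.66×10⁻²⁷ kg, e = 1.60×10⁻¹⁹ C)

m ≈ 154 u

qvB = mv²/r ⇒ m = qBr/v.
m = (1×1.60×10^-19)(0.111)(0.163) / (1.13×10^4) = 2.56×10^-25 kg = 154 u.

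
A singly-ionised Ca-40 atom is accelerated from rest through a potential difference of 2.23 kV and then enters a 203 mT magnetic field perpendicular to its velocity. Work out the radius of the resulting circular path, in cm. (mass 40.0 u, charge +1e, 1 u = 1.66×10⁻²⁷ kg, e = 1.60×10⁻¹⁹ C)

The kinetic energy gained is K = qV = (1×1.60×10^-19)(2230) = 3.57×10^-16 J.
v = √(2K/m) = 1.04×10^5 m/s.
r = mv/(qB) = (6.64×10^-26)(1.04×10^5) / [(1×1.60×10^-19)(0.203)] = 0.212 m.

r ≈ 21.2 cm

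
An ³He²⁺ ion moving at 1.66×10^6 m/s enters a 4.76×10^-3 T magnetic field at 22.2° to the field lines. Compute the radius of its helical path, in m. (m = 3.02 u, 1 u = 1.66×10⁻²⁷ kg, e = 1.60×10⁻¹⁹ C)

Only the perpendicular component v⊥ = v sin22.2° = 6.27×10^5 m/s is bent by the field.
r = m v⊥ /(qB) = (5.01×10^-27)(6.27×10^5) / [(2×1.60×10^-19)(4.76×10^-3)] = 2.06 m.

r ≈ 2.06 m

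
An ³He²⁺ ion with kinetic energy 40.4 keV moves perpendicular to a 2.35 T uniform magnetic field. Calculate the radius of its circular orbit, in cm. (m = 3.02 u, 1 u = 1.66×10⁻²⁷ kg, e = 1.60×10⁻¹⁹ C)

Convert the energy: K = 40.4 keV = 6.46×10^-15 J.
v = √(2K/m) = √(2·6.46×10^-15/5.01×10^-27) = 1.61×10^6 m/s.
r = mv/(qB) = (5.01×10^-27)(1.61×10^6) / [(2×1.60×10^-19)(2.35)] = 0.0107 m.

r ≈ 1.07 cm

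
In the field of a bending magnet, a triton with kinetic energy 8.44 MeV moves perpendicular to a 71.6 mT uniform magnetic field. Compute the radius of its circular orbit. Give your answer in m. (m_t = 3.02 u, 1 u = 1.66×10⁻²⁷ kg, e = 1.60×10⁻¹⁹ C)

Convert the energy: K = 8.44 MeV = 1.35×10^-12 J.
v = √(2K/m) = √(2·1.35×10^-12/5.01×10^-27) = 2.32×10^7 m/s.
r = mv/(qB) = (5.01×10^-27)(2.32×10^7) / [(1×1.60×10^-19)(0.0716)] = 10.2 m.

r ≈ 10.2 m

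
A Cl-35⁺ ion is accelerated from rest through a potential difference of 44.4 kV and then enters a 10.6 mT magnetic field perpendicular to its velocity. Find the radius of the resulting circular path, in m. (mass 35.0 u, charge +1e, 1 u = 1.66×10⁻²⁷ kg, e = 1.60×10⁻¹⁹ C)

r ≈ 16.9 m

The kinetic energy gained is K = qV = (1×1.60×10^-19)(4.44×10^4) = 7.10×10^-15 J.
v = √(2K/m) = 4.95×10^5 m/s.
r = mv/(qB) = (5.81×10^-26)(4.95×10^5) / [(1×1.60×10^-19)(0.0106)] = 16.9 m.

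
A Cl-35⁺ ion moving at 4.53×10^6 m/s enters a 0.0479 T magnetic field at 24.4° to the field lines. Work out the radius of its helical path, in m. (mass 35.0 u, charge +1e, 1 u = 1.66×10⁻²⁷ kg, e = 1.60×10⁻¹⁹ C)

r ≈ 14.2 m

Only the perpendicular component v⊥ = v sin24.4° = 1.87×10^6 m/s is bent by the field.
r = m v⊥ /(qB) = (5.81×10^-26)(1.87×10^6) / [(1×1.60×10^-19)(0.0479)] = 14.2 m.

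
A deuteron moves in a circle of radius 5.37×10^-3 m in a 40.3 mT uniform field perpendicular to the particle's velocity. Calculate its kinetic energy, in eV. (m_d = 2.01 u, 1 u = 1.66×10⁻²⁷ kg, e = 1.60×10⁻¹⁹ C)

K ≈ 1.12 eV

v = qBr/m = (1×1.60×10^-19)(0.0403)(5.37×10^-3) / (3.34×10^-27) = 1.04×10^4 m/s.
K = ½mv² = 0.5·(3.34×10^-27)·(1.04×10^4)² = 1.80×10^-19 J = 1.12 eV.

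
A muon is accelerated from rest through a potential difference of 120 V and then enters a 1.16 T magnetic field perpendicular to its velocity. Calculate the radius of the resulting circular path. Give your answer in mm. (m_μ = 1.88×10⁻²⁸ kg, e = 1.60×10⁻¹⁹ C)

r ≈ 0.458 mm

The kinetic energy gained is K = qV = (1×1.60×10^-19)(120) = 1.92×10^-17 J.
v = √(2K/m) = 4.52×10^5 m/s.
r = mv/(qB) = (1.88×10^-28)(4.52×10^5) / [(1×1.60×10^-19)(1.16)] = 4.58×10^-4 m.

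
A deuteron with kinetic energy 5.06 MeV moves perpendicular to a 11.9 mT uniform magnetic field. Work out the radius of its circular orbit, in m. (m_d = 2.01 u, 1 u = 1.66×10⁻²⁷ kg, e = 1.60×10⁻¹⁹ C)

Convert the energy: K = 5.06 MeV = 8.10×10^-13 J.
v = √(2K/m) = √(2·8.10×10^-13/3.34×10^-27) = 2.20×10^7 m/s.
r = mv/(qB) = (3.34×10^-27)(2.20×10^7) / [(1×1.60×10^-19)(0.0119)] = 38.6 m.

r ≈ 38.6 m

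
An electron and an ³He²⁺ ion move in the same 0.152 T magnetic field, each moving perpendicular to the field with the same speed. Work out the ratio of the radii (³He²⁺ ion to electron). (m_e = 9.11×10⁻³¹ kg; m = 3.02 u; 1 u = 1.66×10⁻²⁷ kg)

r = mv/(qB) ⇒ at equal v, r ∝ m/q.
r_{³He²⁺ ion}/r_{electron} = 2750.

ratio ≈ 2750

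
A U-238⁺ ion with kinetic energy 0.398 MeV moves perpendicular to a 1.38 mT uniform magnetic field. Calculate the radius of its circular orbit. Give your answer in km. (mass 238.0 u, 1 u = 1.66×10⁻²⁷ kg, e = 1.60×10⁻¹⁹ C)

r ≈ 1.02 km

Convert the energy: K = 0.398 MeV = 6.37×10^-14 J.
v = √(2K/m) = √(2·6.37×10^-14/3.95×10^-25) = 5.68×10^5 m/s.
r = mv/(qB) = (3.95×10^-25)(5.68×10^5) / [(1×1.60×10^-19)(1.38×10^-3)] = 1020 m.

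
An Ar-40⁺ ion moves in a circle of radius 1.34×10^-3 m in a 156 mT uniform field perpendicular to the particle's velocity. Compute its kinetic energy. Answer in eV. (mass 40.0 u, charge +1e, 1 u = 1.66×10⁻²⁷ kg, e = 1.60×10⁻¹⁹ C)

v = qBr/m = (1×1.60×10^-19)(0.156)(1.34×10^-3) / (6.64×10^-26) = 504 m/s.
K = ½mv² = 0.5·(6.64×10^-26)·(504)² = 8.42×10^-21 J = 0.0526 eV.

K ≈ 0.0526 eV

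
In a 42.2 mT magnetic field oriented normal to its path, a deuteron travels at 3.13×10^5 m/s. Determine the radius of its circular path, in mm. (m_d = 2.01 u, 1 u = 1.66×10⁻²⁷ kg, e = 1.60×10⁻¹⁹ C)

r ≈ 155 mm

The magnetic force provides the centripetal force: qvB = mv²/r, so r = mv/(qB).
r = (3.34×10^-27 kg)(3.13×10^5 m/s) / [(1×1.60×10^-19 C)(0.0422 T)] = 0.155 m.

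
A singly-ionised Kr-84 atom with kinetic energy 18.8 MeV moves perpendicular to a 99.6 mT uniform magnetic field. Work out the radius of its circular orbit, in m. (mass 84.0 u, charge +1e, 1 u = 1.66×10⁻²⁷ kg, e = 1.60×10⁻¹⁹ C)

Convert the energy: K = 18.8 MeV = 3.01×10^-12 J.
v = √(2K/m) = √(2·3.01×10^-12/1.39×10^-25) = 6.57×10^6 m/s.
r = mv/(qB) = (1.39×10^-25)(6.57×10^6) / [(1×1.60×10^-19)(0.0996)] = 57.5 m.

r ≈ 57.5 m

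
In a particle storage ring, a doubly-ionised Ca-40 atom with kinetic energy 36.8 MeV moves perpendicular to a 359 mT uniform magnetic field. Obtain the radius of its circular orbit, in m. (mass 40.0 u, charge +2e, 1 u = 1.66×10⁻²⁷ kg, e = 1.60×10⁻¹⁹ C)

r ≈ 7.70 m

Convert the energy: K = 36.8 MeV = 5.89×10^-12 J.
v = √(2K/m) = √(2·5.89×10^-12/6.64×10^-26) = 1.33×10^7 m/s.
r = mv/(qB) = (6.64×10^-26)(1.33×10^7) / [(2×1.60×10^-19)(0.359)] = 7.70 m.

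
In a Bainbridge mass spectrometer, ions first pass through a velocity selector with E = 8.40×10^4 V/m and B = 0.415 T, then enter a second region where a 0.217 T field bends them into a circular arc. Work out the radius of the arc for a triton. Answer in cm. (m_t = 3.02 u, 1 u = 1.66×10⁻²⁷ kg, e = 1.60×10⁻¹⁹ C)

r ≈ 2.92 cm

The selector passes v = E/B = 8.40×10^4/0.415 = 2.02×10^5 m/s.
In the deflection region, r = mv/(qB₂) = (5.01×10^-27)(2.02×10^5) / [(1×1.60×10^-19)(0.217)] = 0.0292 m.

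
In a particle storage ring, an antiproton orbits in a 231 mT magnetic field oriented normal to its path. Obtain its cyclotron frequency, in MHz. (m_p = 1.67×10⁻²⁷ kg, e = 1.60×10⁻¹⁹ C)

f ≈ 3.52 MHz

f = qB/(2πm) = (1×1.60×10^-19)(0.231) / [2π(1.67×10^-27)] = 3.52×10^6 Hz.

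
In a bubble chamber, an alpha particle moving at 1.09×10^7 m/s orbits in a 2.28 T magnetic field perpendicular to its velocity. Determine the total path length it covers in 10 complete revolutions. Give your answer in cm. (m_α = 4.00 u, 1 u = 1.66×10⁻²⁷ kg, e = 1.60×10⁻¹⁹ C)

r = mv/(qB) = 0.0992 m, so one revolution covers 2πr = 0.623 m.
In 10 revolutions: L = 10·2πr = 6.23 m.

L ≈ 623 cm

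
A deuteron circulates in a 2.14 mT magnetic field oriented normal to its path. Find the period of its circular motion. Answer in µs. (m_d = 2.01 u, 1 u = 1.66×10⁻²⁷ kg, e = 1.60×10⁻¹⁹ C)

The cyclotron period is independent of speed: T = 2πm/(qB).
T = 2π(3.34×10^-27) / [(1×1.60×10^-19)(2.14×10^-3)] = 6.12×10^-5 s.

T ≈ 61.2 µs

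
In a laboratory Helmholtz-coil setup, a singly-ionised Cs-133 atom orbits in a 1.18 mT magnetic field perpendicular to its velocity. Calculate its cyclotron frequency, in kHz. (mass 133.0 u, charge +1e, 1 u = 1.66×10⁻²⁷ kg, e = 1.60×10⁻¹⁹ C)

f ≈ 0.136 kHz

f = qB/(2πm) = (1×1.60×10^-19)(1.18×10^-3) / [2π(2.21×10^-25)] = 136 Hz.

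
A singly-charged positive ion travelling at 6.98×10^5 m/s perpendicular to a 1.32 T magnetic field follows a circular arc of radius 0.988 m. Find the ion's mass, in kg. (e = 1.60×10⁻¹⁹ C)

m ≈ 2.99×10^-25 kg

qvB = mv²/r ⇒ m = qBr/v.
m = (1×1.60×10^-19)(1.32)(0.988) / (6.98×10^5) = 2.99×10^-25 kg.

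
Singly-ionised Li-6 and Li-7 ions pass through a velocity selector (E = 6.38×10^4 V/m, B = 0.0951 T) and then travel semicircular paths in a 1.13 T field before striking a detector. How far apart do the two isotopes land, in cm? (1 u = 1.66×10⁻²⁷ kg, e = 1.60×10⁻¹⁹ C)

Δd ≈ 1.23 cm

Both emerge at v = E/B₁ = 6.71×10^5 m/s.
r = mv/(qB₂), so r₁ = 0.03696 m and r₂ = 0.04312 m, giving Δr = 6.16×10^-3 m.
After a semicircle each ion lands a diameter 2r from the entry slit, so the separation is 2Δr = 0.0123 m.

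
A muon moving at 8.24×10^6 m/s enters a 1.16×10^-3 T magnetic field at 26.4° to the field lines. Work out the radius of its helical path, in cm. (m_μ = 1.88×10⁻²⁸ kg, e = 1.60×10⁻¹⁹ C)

Only the perpendicular component v⊥ = v sin26.4° = 3.66×10^6 m/s is bent by the field.
r = m v⊥ /(qB) = (1.88×10^-28)(3.66×10^6) / [(1×1.60×10^-19)(1.16×10^-3)] = 3.71 m.

r ≈ 371 cm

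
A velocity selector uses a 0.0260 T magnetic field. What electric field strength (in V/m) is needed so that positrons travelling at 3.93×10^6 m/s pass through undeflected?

qE = qvB ⇒ E = vB = (3.93×10^6)(0.0260) = 1.02×10^5 V/m.

E ≈ 1.02×10^5 V/m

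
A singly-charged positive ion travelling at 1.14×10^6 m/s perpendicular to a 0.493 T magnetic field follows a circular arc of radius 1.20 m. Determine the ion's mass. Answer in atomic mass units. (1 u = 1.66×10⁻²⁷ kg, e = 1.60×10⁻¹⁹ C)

qvB = mv²/r ⇒ m = qBr/v.
m = (1×1.60×10^-19)(0.493)(1.20) / (1.14×10^6) = 8.30×10^-26 kg = 50.0 u.

m ≈ 50.0 u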